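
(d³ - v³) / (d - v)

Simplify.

d^3 - v^3 = (d - v)(d² + d*v + v²).

d² + d*v + v²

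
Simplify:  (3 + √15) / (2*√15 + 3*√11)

Multiply numerator and denominator by -3*√11 + 2*√15.
Denominator becomes -39; numerator becomes -3*√165 - 9*√11 + 6*√15 + 30.

(-10 - 2*√15 + 3*√11 + √165)/13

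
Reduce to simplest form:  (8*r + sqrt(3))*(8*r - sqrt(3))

Difference of squares with P = 8*r, Q = sqrt(3).

64*r^2 - 3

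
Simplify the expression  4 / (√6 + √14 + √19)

(-16*√399 + 4*√19 + 44*√14 + 108*√6)/335

Group as (√6 + √19) + √14; multiply by (√6 + √19) - √14, then rationalise the remaining surd.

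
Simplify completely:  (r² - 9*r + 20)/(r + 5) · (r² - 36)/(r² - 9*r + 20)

Factor: r² - 9*r + 20 = (r - 4)·(r - 5);  r² - 36 = (r - 6)·(r + 6);  r² - 9*r + 20 = (r - 5)·(r - 4)
Cancel the common factors (r - 5), (r - 4).

(r² - 36)/(r + 5)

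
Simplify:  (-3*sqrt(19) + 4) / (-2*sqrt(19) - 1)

Multiply numerator and denominator by -1 + 2*sqrt(19).
Denominator becomes -75; numerator becomes -118 + 11*sqrt(19).

(-11*sqrt(19) + 118)/75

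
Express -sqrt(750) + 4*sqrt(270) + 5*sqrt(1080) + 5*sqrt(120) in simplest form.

sqrt(750) = 5*sqrt(30); 4*sqrt(270) = 12*sqrt(30); 5*sqrt(1080) = 30*sqrt(30); 5*sqrt(120) = 10*sqrt(30)
Combine: (-5 + 12 + 30 + 10)·sqrt(30) = 47*sqrt(30)

47*sqrt(30)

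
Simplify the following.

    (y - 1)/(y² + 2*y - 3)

Factor: y² + 2*y - 3 = (y - 1)·(y + 3)
Cancel the common factor (y - 1).

1/(y + 3)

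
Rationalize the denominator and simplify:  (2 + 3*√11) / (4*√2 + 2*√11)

(-6*√22 - 4*√2 + 2*√11 + 33)/6

Multiply numerator and denominator by -4*√2 + 2*√11.
Denominator becomes 12; numerator becomes -12*√22 - 8*√2 + 4*√11 + 66.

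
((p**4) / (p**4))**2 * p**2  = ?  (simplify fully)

Inside the bracket: 1
Raise to the power 2: 1
Multiply by p**2: add exponents.

p**2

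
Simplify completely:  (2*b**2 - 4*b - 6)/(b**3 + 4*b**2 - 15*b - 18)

2/(b + 6)

Factor: 2*b**2 - 4*b - 6 = 2*(b - 3)*(b + 1);  b**3 + 4*b**2 - 15*b - 18 = (b + 6)*(b + 1)*(b - 3)
Cancel the common factors (b - 3), (b + 1).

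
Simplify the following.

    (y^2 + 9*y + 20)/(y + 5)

y + 4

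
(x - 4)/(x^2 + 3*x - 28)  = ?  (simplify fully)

Factor: x^2 + 3*x - 28 = (x + 7)*(x - 4)
Cancel the common factor (x - 4).

1/(x + 7)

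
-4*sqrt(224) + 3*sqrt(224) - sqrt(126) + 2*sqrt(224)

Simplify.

sqrt(14)

4*sqrt(224) = 16*sqrt(14); 3*sqrt(224) = 12*sqrt(14); sqrt(126) = 3*sqrt(14); 2*sqrt(224) = 8*sqrt(14)
Combine: (-16 + 12 - 3 + 8)·sqrt(14) = sqrt(14)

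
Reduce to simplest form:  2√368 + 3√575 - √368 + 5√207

2√368 = 8*√23; 3√575 = 15*√23; √368 = 4*√23; 5√207 = 15*√23
Combine: (8 + 15 - 4 + 15)·√23 = 34*√23

34*√23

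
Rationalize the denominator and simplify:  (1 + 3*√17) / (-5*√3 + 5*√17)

Multiply numerator and denominator by 5*√3 + 5*√17.
Denominator becomes 350; numerator becomes 5*√3 + 5*√17 + 15*√51 + 255.

(√3 + √17 + 3*√51 + 51)/70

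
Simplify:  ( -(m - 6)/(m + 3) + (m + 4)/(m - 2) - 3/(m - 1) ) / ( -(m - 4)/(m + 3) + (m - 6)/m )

Numerator: -(m - 6)/(m + 3) + (m + 4)/(m - 2) - 3/(m - 1) = (12*m**2 - 18*m + 18)/(m**3 - 7*m + 6)
Denominator: -(m - 4)/(m + 3) + (m - 6)/m = (m - 18)/(m**2 + 3*m)
Divide: ((12*m**2 - 18*m + 18)/(m**3 - 7*m + 6)) · ((m**2 + 3*m)/(m - 18)) = (12*m**3 - 18*m**2 + 18*m)/(m**3 - 21*m**2 + 56*m - 36)

(12*m**3 - 18*m**2 + 18*m)/(m**3 - 21*m**2 + 56*m - 36)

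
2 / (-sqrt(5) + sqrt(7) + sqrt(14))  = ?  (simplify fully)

(-8*sqrt(5) - sqrt(14) + 6*sqrt(7) + 7*sqrt(10))/34

Group as (sqrt(7) + sqrt(14)) - sqrt(5); multiply by (sqrt(7) + sqrt(14)) + sqrt(5), then rationalise the remaining surd.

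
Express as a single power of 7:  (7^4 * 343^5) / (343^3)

7^4 = 7^4; 343^5 = 7^15; 343^3 = 7^9
Combine exponents: 7^10

7^10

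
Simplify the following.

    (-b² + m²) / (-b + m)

b + m

Difference of squares: factor out (-b + m).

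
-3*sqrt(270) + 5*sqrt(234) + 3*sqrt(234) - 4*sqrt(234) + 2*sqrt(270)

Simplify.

-3*sqrt(30) + 12*sqrt(26)

3*sqrt(270) = 9*sqrt(30); 5*sqrt(234) = 15*sqrt(26); 3*sqrt(234) = 9*sqrt(26); 4*sqrt(234) = 12*sqrt(26); 2*sqrt(270) = 6*sqrt(30)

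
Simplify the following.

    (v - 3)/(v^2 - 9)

Factor: v^2 - 9 = (v - 3)*(v + 3)
Cancel the common factor (v - 3).

1/(v + 3)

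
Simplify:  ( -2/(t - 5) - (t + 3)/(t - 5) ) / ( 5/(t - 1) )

Numerator: -2/(t - 5) - (t + 3)/(t - 5) = (-t - 5)/(t - 5)
Denominator: 5/(t - 1) = 5/(t - 1)
Divide: ((-t - 5)/(t - 5)) · (t/5 - 1/5) = (-t**2 - 4*t + 5)/(5*t - 25)

(-t**2 - 4*t + 5)/(5*t - 25)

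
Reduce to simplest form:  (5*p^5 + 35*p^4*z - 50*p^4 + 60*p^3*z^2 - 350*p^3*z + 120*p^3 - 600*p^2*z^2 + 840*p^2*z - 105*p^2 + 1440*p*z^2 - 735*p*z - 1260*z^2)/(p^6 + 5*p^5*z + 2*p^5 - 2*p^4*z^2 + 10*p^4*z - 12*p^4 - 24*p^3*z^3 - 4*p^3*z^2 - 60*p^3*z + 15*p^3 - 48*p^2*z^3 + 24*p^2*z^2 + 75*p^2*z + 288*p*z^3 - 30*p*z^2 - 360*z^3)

(-5*p + 35)/(-p^2 + 2*p*z - 5*p + 10*z)

Factor: 5*p^5 + 35*p^4*z - 50*p^4 + 60*p^3*z^2 - 350*p^3*z + 120*p^3 - 600*p^2*z^2 + 840*p^2*z - 105*p^2 + 1440*p*z^2 - 735*p*z - 1260*z^2 = 5*(p - 7)*(p^2 - 3*p + 3)*(p + 3*z)*(p + 4*z);  p^6 + 5*p^5*z + 2*p^5 - 2*p^4*z^2 + 10*p^4*z - 12*p^4 - 24*p^3*z^3 - 4*p^3*z^2 - 60*p^3*z + 15*p^3 - 48*p^2*z^3 + 24*p^2*z^2 + 75*p^2*z + 288*p*z^3 - 30*p*z^2 - 360*z^3 = (p + 4*z)*(p - 2*z)*(p + 3*z)*(p^2 - 3*p + 3)*(p + 5)
Cancel the common factors (p^2 - 3*p + 3), (p + 3*z), (p + 4*z).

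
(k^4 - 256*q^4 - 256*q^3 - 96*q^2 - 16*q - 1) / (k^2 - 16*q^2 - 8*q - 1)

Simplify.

k^4 - 256*q^4 - 256*q^3 - 96*q^2 - 16*q - 1 factors as -(-k + 4*q + 1)*(k + 4*q + 1)*(k^2 + 16*q^2 + 8*q + 1).

k^2 + 16*q^2 + 8*q + 1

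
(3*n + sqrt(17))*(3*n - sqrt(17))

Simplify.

9*n^2 - 17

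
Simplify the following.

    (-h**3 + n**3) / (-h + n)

h**2 + h*n + n**2

Factor as (a-b)(a**2+ab+b**2) with a=n, b=h.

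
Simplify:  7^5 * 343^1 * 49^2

7^5 = 7^5; 343^1 = 7^3; 49^2 = 7^4
Combine exponents: 7^12

7^12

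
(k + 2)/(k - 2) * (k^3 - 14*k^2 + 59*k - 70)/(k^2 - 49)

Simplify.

Factor: k^3 - 14*k^2 + 59*k - 70 = (k - 2)*(k - 7)*(k - 5);  k^2 - 49 = (k + 7)*(k - 7)
Cancel the common factors (k - 2), (k - 7).

(k^2 - 3*k - 10)/(k + 7)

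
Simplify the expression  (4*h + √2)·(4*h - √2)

16*h² - 2

Product of conjugates: (P+Q)(P-Q) = P^2 - Q^2.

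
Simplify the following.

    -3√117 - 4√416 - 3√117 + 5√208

-16*√26 + 2*√13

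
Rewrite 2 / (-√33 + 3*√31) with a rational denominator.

(√33 + 3*√31)/123

Multiply numerator and denominator by √33 + 3*√31.
Denominator becomes 246; numerator becomes 2*√33 + 6*√31.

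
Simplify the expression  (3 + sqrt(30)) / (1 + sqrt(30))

(2*sqrt(30) + 27)/29

Multiply numerator and denominator by -sqrt(30) + 1.
Denominator becomes -29; numerator becomes -27 - 2*sqrt(30).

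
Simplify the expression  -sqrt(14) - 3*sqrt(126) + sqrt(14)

sqrt(14) = sqrt(14); 3*sqrt(126) = 9*sqrt(14); sqrt(14) = sqrt(14)
Combine: (-1 - 9 + 1)·sqrt(14) = -9*sqrt(14)

-9*sqrt(14)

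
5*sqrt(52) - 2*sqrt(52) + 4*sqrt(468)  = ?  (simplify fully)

5*sqrt(52) = 10*sqrt(13); 2*sqrt(52) = 4*sqrt(13); 4*sqrt(468) = 24*sqrt(13)
Combine: (10 - 4 + 24)·sqrt(13) = 30*sqrt(13)

30*sqrt(13)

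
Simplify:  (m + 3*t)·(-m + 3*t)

(3*t)^2 - (m)^2 = -m² + 9*t².

-m² + 9*t²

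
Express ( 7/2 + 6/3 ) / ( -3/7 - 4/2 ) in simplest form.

-77/34

Numerator: 7/2 + 6/3 = 11/2
Denominator: -3/7 - 4/2 = -17/7
Divide: (11/2) · (-7/17) = -77/34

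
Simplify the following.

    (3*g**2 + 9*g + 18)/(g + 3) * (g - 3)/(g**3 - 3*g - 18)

3/(g + 3)

Factor: 3*g**2 + 9*g + 18 = 3*(g**2 + 3*g + 6);  g**3 - 3*g - 18 = (g - 3)*(g**2 + 3*g + 6)
Cancel the common factors (g**2 + 3*g + 6), (g - 3).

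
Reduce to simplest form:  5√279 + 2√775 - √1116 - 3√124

5√279 = 15*√31; 2√775 = 10*√31; √1116 = 6*√31; 3√124 = 6*√31
Combine: (15 + 10 - 6 - 6)·√31 = 13*√31

13*√31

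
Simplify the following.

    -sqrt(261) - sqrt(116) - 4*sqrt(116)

-13*sqrt(29)

sqrt(261) = 3*sqrt(29); sqrt(116) = 2*sqrt(29); 4*sqrt(116) = 8*sqrt(29)
Combine: (-3 - 2 - 8)·sqrt(29) = -13*sqrt(29)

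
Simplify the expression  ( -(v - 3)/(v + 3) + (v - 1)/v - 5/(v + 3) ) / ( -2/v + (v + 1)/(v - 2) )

(-3*v + 6)/(v^3 + 2*v^2 + v + 12)

Numerator: -(v - 3)/(v + 3) + (v - 1)/v - 5/(v + 3) = -3/(v^2 + 3*v)
Denominator: -2/v + (v + 1)/(v - 2) = (v^2 - v + 4)/(v^2 - 2*v)
Divide: (-3/(v^2 + 3*v)) · ((v^2 - 2*v)/(v^2 - v + 4)) = (-3*v + 6)/(v^3 + 2*v^2 + v + 12)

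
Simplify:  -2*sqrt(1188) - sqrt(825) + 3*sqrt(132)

2*sqrt(1188) = 12*sqrt(33); sqrt(825) = 5*sqrt(33); 3*sqrt(132) = 6*sqrt(33)
Combine: (-12 - 5 + 6)·sqrt(33) = -11*sqrt(33)

-11*sqrt(33)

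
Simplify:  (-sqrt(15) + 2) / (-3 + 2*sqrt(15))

(-24 + sqrt(15))/51

Multiply numerator and denominator by -2*sqrt(15) - 3.
Denominator becomes -51; numerator becomes -sqrt(15) + 24.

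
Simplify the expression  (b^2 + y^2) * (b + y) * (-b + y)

-b^4 + y^4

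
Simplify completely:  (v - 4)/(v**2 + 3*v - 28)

Factor: v**2 + 3*v - 28 = (v - 4)*(v + 7)
Cancel the common factor (v - 4).

1/(v + 7)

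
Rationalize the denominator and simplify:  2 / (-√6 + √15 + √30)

(-26*√6 - 6*√30 + 14*√15 + 40*√3)/93

Group as (√15 + √30) - √6; multiply by (√15 + √30) + √6, then rationalise the remaining surd.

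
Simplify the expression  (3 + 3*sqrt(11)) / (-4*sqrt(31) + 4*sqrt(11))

Multiply numerator and denominator by 4*sqrt(11) + 4*sqrt(31).
Denominator becomes -320; numerator becomes 12*sqrt(11) + 12*sqrt(31) + 132 + 12*sqrt(341).

(-3*sqrt(341) - 33 - 3*sqrt(31) - 3*sqrt(11))/80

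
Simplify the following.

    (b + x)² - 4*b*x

Expanding gives b² - 2*b*x + x², a perfect square.

(b - x)²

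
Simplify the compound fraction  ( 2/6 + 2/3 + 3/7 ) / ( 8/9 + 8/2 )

45/154

Numerator: 2/6 + 2/3 + 3/7 = 10/7
Denominator: 8/9 + 8/2 = 44/9
Divide: (10/7) · (9/44) = 45/154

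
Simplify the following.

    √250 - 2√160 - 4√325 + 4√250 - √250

-20*√13 + 12*√10

√250 = 5*√10; 2√160 = 8*√10; 4√325 = 20*√13; 4√250 = 20*√10; √250 = 5*√10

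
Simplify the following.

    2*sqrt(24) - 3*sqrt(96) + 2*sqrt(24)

2*sqrt(24) = 4*sqrt(6); 3*sqrt(96) = 12*sqrt(6); 2*sqrt(24) = 4*sqrt(6)
Combine: (4 - 12 + 4)·sqrt(6) = -4*sqrt(6)

-4*sqrt(6)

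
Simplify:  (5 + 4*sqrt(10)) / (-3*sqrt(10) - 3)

(-35 - sqrt(10))/27

Multiply numerator and denominator by -3 + 3*sqrt(10).
Denominator becomes -81; numerator becomes 3*sqrt(10) + 105.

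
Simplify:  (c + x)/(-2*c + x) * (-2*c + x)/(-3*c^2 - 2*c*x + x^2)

Factor: -3*c^2 - 2*c*x + x^2 = (c + x)*(-3*c + x)
Cancel the common factors (c + x), (-2*c + x).

1/(-3*c + x)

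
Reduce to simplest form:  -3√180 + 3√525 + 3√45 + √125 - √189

-4*√5 + 12*√21

3√180 = 18*√5; 3√525 = 15*√21; 3√45 = 9*√5; √125 = 5*√5; √189 = 3*√21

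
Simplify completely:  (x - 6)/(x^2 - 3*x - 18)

Factor: x^2 - 3*x - 18 = (x - 6)*(x + 3)
Cancel the common factor (x - 6).

1/(x + 3)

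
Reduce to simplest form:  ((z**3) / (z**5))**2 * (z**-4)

Inside the bracket: (z**-2)
Raise to the power 2: (z**-4)
Multiply by (z**-4): add exponents.

z**(-8)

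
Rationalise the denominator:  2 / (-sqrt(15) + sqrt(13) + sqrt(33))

Group as (sqrt(13) + sqrt(33)) - sqrt(15); multiply by (sqrt(13) + sqrt(33)) + sqrt(15), then rationalise the remaining surd.

(-62*sqrt(15) - 10*sqrt(33) + 70*sqrt(13) + 12*sqrt(715))/755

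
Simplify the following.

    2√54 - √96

2*√6

2√54 = 6*√6; √96 = 4*√6
Combine: (6 - 4)·√6 = 2*√6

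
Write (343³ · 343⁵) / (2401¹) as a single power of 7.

7^20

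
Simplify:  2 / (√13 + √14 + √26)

(-104*√7 + 2*√26 + 50*√14 + 54*√13)/727

Group as (√13 + √14) + √26; multiply by (√13 + √14) - √26, then rationalise the remaining surd.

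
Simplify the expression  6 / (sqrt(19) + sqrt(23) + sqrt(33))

(-12*sqrt(14421) + 54*sqrt(33) + 174*sqrt(23) + 222*sqrt(19))/1667

Group as (sqrt(19) + sqrt(33)) + sqrt(23); multiply by (sqrt(19) + sqrt(33)) - sqrt(23), then rationalise the remaining surd.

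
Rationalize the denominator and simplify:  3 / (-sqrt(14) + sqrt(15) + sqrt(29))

(-15*sqrt(14) + 14*sqrt(15) + sqrt(6090))/140

Group as (sqrt(15) + sqrt(29)) - sqrt(14); multiply by (sqrt(15) + sqrt(29)) + sqrt(14), then rationalise the remaining surd.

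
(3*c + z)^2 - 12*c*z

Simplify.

(3*c - z)^2

Expanding gives 9*c^2 - 6*c*z + z^2, a perfect square.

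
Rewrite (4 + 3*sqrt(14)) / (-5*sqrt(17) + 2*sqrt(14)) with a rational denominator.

(-15*sqrt(238) - 84 - 20*sqrt(17) - 8*sqrt(14))/369

Multiply numerator and denominator by 2*sqrt(14) + 5*sqrt(17).
Denominator becomes -369; numerator becomes 8*sqrt(14) + 20*sqrt(17) + 84 + 15*sqrt(238).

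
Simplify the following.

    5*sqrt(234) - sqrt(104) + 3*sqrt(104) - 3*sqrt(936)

sqrt(26)

5*sqrt(234) = 15*sqrt(26); sqrt(104) = 2*sqrt(26); 3*sqrt(104) = 6*sqrt(26); 3*sqrt(936) = 18*sqrt(26)
Combine: (15 - 2 + 6 - 18)·sqrt(26) = sqrt(26)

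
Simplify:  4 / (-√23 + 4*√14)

(4*√23 + 16*√14)/201

Multiply numerator and denominator by √23 + 4*√14.
Denominator becomes 201; numerator becomes 4*√23 + 16*√14.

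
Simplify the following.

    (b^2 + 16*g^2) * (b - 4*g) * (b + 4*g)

b^4 - 256*g^4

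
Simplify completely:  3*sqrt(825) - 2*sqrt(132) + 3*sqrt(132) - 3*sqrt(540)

-18*sqrt(15) + 17*sqrt(33)

3*sqrt(825) = 15*sqrt(33); 2*sqrt(132) = 4*sqrt(33); 3*sqrt(132) = 6*sqrt(33); 3*sqrt(540) = 18*sqrt(15)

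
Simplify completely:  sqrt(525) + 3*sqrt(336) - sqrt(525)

sqrt(525) = 5*sqrt(21); 3*sqrt(336) = 12*sqrt(21); sqrt(525) = 5*sqrt(21)
Combine: (5 + 12 - 5)·sqrt(21) = 12*sqrt(21)

12*sqrt(21)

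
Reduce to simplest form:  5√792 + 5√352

50*√22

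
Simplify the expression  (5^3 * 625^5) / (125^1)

5^20

5^3 = 5^3; 625^5 = 5^20; 125^1 = 5^3
Combine exponents: 5^20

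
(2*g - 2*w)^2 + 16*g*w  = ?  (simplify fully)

4*(g + w)^2

After expansion: 4*g^2 + 8*g*w + 4*w^2 — a perfect-square trinomial.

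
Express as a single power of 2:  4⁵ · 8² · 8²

4⁵ = 2^10; 8² = 2^6; 8² = 2^6
Combine exponents: 2^22

2^22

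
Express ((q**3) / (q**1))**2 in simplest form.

Inside the bracket: q**2
Raise to the power 2: q**4

q**4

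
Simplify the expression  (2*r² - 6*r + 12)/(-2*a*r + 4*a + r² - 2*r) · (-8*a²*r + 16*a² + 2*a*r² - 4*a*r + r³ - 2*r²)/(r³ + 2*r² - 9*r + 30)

Factor: 2*r² - 6*r + 12 = 2·(r² - 3*r + 6);  -2*a*r + 4*a + r² - 2*r = (r - 2)·(-2*a + r);  -8*a²*r + 16*a² + 2*a*r² - 4*a*r + r³ - 2*r² = (-2*a + r)·(4*a + r)·(r - 2);  r³ + 2*r² - 9*r + 30 = (r² - 3*r + 6)·(r + 5)
Cancel the common factors (r² - 3*r + 6), (-2*a + r), (r - 2).

(8*a + 2*r)/(r + 5)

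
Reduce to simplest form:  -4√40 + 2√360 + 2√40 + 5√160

28*√10

4√40 = 8*√10; 2√360 = 12*√10; 2√40 = 4*√10; 5√160 = 20*√10
Combine: (-8 + 12 + 4 + 20)·√10 = 28*√10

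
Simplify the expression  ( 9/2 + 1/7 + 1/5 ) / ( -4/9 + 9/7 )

Numerator: 9/2 + 1/7 + 1/5 = 339/70
Denominator: -4/9 + 9/7 = 53/63
Divide: (339/70) · (63/53) = 3051/530

3051/530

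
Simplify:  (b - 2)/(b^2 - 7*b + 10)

1/(b - 5)

Factor: b^2 - 7*b + 10 = (b - 5)*(b - 2)
Cancel the common factor (b - 2).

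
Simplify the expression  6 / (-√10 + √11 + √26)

Group as (√11 + √26) - √10; multiply by (√11 + √26) + √10, then rationalise the remaining surd.

(-162*√10 - 30*√26 + 150*√11 + 24*√715)/415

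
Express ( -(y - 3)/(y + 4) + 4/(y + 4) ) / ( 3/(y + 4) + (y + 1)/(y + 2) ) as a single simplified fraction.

Numerator: -(y - 3)/(y + 4) + 4/(y + 4) = (-y + 7)/(y + 4)
Denominator: 3/(y + 4) + (y + 1)/(y + 2) = (y^2 + 8*y + 10)/(y^2 + 6*y + 8)
Divide: ((-y + 7)/(y + 4)) · ((y^2 + 6*y + 8)/(y^2 + 8*y + 10)) = (-y^2 + 5*y + 14)/(y^2 + 8*y + 10)

(-y^2 + 5*y + 14)/(y^2 + 8*y + 10)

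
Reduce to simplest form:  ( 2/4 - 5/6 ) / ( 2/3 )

Numerator: 2/4 - 5/6 = -1/3
Denominator: 2/3 = 2/3
Divide: (-1/3) · (3/2) = -1/2

-1/2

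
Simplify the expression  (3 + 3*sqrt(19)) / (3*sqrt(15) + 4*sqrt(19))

(-9*sqrt(285) - 9*sqrt(15) + 12*sqrt(19) + 228)/169

Multiply numerator and denominator by -3*sqrt(15) + 4*sqrt(19).
Denominator becomes 169; numerator becomes -9*sqrt(285) - 9*sqrt(15) + 12*sqrt(19) + 228.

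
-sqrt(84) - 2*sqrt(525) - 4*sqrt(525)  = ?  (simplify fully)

-32*sqrt(21)

sqrt(84) = 2*sqrt(21); 2*sqrt(525) = 10*sqrt(21); 4*sqrt(525) = 20*sqrt(21)
Combine: (-2 - 10 - 20)·sqrt(21) = -32*sqrt(21)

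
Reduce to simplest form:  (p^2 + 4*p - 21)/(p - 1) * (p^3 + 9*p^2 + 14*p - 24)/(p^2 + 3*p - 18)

Factor: p^2 + 4*p - 21 = (p - 3)*(p + 7);  p^3 + 9*p^2 + 14*p - 24 = (p + 6)*(p + 4)*(p - 1);  p^2 + 3*p - 18 = (p + 6)*(p - 3)
Cancel the common factors (p - 3), (p + 6), (p - 1).

p^2 + 11*p + 28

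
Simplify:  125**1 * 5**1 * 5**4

125**1 = 5**3; 5**1 = 5**1; 5**4 = 5**4
Combine exponents: 5**8

5**8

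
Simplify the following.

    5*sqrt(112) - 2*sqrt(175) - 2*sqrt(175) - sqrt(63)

-3*sqrt(7)

5*sqrt(112) = 20*sqrt(7); 2*sqrt(175) = 10*sqrt(7); 2*sqrt(175) = 10*sqrt(7); sqrt(63) = 3*sqrt(7)
Combine: (20 - 10 - 10 - 3)·sqrt(7) = -3*sqrt(7)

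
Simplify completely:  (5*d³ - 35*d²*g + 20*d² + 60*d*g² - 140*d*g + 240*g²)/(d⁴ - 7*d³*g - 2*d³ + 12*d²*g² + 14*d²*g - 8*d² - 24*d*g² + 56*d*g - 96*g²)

(5*d + 20)/(d² - 2*d - 8)

Factor: 5*d³ - 35*d²*g + 20*d² + 60*d*g² - 140*d*g + 240*g² = 5·(d - 3*g)·(d - 4*g)·(d + 4);  d⁴ - 7*d³*g - 2*d³ + 12*d²*g² + 14*d²*g - 8*d² - 24*d*g² + 56*d*g - 96*g² = (d - 4*g)·(d - 3*g)·(d + 2)·(d - 4)
Cancel the common factors (d - 3*g), (d - 4*g).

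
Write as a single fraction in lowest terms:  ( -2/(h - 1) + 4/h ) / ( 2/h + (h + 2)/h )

(2*h - 4)/(h² + 3*h - 4)

Numerator: -2/(h - 1) + 4/h = (2*h - 4)/(h² - h)
Denominator: 2/h + (h + 2)/h = (h + 4)/h
Divide: ((2*h - 4)/(h² - h)) · (h/(h + 4)) = (2*h - 4)/(h² + 3*h - 4)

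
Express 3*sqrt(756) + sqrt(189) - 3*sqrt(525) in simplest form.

6*sqrt(21)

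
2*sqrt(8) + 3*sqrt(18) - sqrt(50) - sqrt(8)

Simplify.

2*sqrt(8) = 4*sqrt(2); 3*sqrt(18) = 9*sqrt(2); sqrt(50) = 5*sqrt(2); sqrt(8) = 2*sqrt(2)
Combine: (4 + 9 - 5 - 2)·sqrt(2) = 6*sqrt(2)

6*sqrt(2)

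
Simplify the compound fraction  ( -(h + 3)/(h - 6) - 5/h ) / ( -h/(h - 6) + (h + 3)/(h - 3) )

(h^3 + 5*h^2 - 54*h + 90)/(18*h)

Numerator: -(h + 3)/(h - 6) - 5/h = (-h^2 - 8*h + 30)/(h^2 - 6*h)
Denominator: -h/(h - 6) + (h + 3)/(h - 3) = -18/(h^2 - 9*h + 18)
Divide: ((-h^2 - 8*h + 30)/(h^2 - 6*h)) · (-h^2/18 + h/2 - 1) = (h^3 + 5*h^2 - 54*h + 90)/(18*h)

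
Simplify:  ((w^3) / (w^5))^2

w^(-4)

Inside the bracket: (w^-2)
Raise to the power 2: (w^-4)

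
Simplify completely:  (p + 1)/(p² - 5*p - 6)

Factor: p² - 5*p - 6 = (p + 1)·(p - 6)
Cancel the common factor (p + 1).

1/(p - 6)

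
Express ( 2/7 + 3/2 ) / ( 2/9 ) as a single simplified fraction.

225/28

Numerator: 2/7 + 3/2 = 25/14
Denominator: 2/9 = 2/9
Divide: (25/14) · (9/2) = 225/28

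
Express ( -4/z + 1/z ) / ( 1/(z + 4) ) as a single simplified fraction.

(-3*z - 12)/z

Numerator: -4/z + 1/z = -3/z
Denominator: 1/(z + 4) = 1/(z + 4)
Divide: (-3/z) · (z + 4) = (-3*z - 12)/z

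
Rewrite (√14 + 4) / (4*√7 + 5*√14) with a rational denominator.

(-8*√7 - 14*√2 + 35 + 10*√14)/119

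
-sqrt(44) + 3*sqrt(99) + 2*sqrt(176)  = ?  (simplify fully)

sqrt(44) = 2*sqrt(11); 3*sqrt(99) = 9*sqrt(11); 2*sqrt(176) = 8*sqrt(11)
Combine: (-2 + 9 + 8)·sqrt(11) = 15*sqrt(11)

15*sqrt(11)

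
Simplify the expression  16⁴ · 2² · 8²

2^24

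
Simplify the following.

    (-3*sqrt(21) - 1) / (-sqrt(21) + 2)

(7*sqrt(21) + 65)/17

Multiply numerator and denominator by 2 + sqrt(21).
Denominator becomes -17; numerator becomes -65 - 7*sqrt(21).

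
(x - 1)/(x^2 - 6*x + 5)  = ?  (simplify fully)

1/(x - 5)

Factor: x^2 - 6*x + 5 = (x - 1)*(x - 5)
Cancel the common factor (x - 1).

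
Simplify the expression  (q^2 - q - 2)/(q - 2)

Factor: q^2 - q - 2 = (q - 2)*(q + 1)
Cancel the common factor (q - 2).

q + 1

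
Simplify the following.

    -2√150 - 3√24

2√150 = 10*√6; 3√24 = 6*√6
Combine: (-10 - 6)·√6 = -16*√6

-16*√6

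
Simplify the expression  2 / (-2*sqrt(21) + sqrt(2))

(-2*sqrt(21) - sqrt(2))/41

Multiply numerator and denominator by sqrt(2) + 2*sqrt(21).
Denominator becomes -82; numerator becomes 2*sqrt(2) + 4*sqrt(21).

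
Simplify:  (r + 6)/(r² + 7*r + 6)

1/(r + 1)

Factor: r² + 7*r + 6 = (r + 6)·(r + 1)
Cancel the common factor (r + 6).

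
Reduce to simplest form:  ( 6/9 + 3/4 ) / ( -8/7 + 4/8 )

Numerator: 6/9 + 3/4 = 17/12
Denominator: -8/7 + 4/8 = -9/14
Divide: (17/12) · (-14/9) = -119/54

-119/54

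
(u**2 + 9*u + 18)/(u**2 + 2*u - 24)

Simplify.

Factor: u**2 + 9*u + 18 = (u + 6)*(u + 3);  u**2 + 2*u - 24 = (u + 6)*(u - 4)
Cancel the common factor (u + 6).

(u + 3)/(u - 4)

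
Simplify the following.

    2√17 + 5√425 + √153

2√17 = 2*√17; 5√425 = 25*√17; √153 = 3*√17
Combine: (2 + 25 + 3)·√17 = 30*√17

30*√17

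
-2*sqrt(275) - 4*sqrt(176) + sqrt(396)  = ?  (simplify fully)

2*sqrt(275) = 10*sqrt(11); 4*sqrt(176) = 16*sqrt(11); sqrt(396) = 6*sqrt(11)
Combine: (-10 - 16 + 6)·sqrt(11) = -20*sqrt(11)

-20*sqrt(11)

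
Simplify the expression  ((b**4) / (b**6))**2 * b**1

Inside the bracket: (b**-2)
Raise to the power 2: (b**-4)
Multiply by b**1: add exponents.

b**(-3)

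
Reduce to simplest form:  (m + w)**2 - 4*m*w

After expansion: m**2 - 2*m*w + w**2 — a perfect-square trinomial.

(m - w)**2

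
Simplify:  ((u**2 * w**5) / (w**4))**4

u**8*w**4

Inside the bracket: u**2 * w**1
Raise to the power 4: u**8 * w**4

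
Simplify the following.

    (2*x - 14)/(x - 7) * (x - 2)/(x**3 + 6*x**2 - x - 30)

Factor: 2*x - 14 = 2*(x - 7);  x**3 + 6*x**2 - x - 30 = (x + 3)*(x + 5)*(x - 2)
Cancel the common factors (x - 2), (x - 7).

2/(x**2 + 8*x + 15)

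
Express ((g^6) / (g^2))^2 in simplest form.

g^8

Inside the bracket: g^4
Raise to the power 2: g^8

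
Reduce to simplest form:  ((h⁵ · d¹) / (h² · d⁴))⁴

Inside the bracket: h³ · (d^-3)
Raise to the power 4: h^12 · (d^-12)

h^12/d^12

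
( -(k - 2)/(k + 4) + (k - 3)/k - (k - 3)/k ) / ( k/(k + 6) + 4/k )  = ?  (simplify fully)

(-k^3 - 4*k^2 + 12*k)/(k^3 + 8*k^2 + 40*k + 96)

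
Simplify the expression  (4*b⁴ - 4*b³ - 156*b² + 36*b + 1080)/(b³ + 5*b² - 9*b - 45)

4*b - 24

Factor: 4*b⁴ - 4*b³ - 156*b² + 36*b + 1080 = 4·(b + 5)·(b - 6)·(b - 3)·(b + 3);  b³ + 5*b² - 9*b - 45 = (b - 3)·(b + 5)·(b + 3)
Cancel the common factors (b - 3), (b + 5), (b + 3).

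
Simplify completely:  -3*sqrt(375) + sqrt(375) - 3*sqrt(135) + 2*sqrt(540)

3*sqrt(375) = 15*sqrt(15); sqrt(375) = 5*sqrt(15); 3*sqrt(135) = 9*sqrt(15); 2*sqrt(540) = 12*sqrt(15)
Combine: (-15 + 5 - 9 + 12)·sqrt(15) = -7*sqrt(15)

-7*sqrt(15)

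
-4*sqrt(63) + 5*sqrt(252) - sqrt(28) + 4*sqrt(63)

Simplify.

28*sqrt(7)

4*sqrt(63) = 12*sqrt(7); 5*sqrt(252) = 30*sqrt(7); sqrt(28) = 2*sqrt(7); 4*sqrt(63) = 12*sqrt(7)
Combine: (-12 + 30 - 2 + 12)·sqrt(7) = 28*sqrt(7)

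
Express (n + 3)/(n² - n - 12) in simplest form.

Factor: n² - n - 12 = (n + 3)·(n - 4)
Cancel the common factor (n + 3).

1/(n - 4)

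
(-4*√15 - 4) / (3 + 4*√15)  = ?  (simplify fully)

Multiply numerator and denominator by -4*√15 + 3.
Denominator becomes -231; numerator becomes 4*√15 + 228.

(-228 - 4*√15)/231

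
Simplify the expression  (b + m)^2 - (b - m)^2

4*b*m

Only the odd-power cross terms survive.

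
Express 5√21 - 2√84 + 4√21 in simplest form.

5√21 = 5*√21; 2√84 = 4*√21; 4√21 = 4*√21
Combine: (5 - 4 + 4)·√21 = 5*√21

5*√21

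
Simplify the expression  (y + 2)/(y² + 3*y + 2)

Factor: y² + 3*y + 2 = (y + 2)·(y + 1)
Cancel the common factor (y + 2).

1/(y + 1)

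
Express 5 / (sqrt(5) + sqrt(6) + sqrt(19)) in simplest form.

(-5*sqrt(570) - 20*sqrt(19) + 45*sqrt(6) + 50*sqrt(5))/28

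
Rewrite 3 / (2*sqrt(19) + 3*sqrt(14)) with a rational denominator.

(-6*sqrt(19) + 9*sqrt(14))/50

Multiply numerator and denominator by -2*sqrt(19) + 3*sqrt(14).
Denominator becomes 50; numerator becomes -6*sqrt(19) + 9*sqrt(14).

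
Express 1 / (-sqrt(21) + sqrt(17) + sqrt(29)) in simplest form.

(-25*sqrt(21) + 9*sqrt(29) + 33*sqrt(17) + 2*sqrt(10353))/1347

Group as (sqrt(17) + sqrt(29)) - sqrt(21); multiply by (sqrt(17) + sqrt(29)) + sqrt(21), then rationalise the remaining surd.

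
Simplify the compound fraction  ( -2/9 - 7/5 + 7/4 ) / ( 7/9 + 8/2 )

23/860

Numerator: -2/9 - 7/5 + 7/4 = 23/180
Denominator: 7/9 + 8/2 = 43/9
Divide: (23/180) · (9/43) = 23/860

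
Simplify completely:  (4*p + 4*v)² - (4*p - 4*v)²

64*p*v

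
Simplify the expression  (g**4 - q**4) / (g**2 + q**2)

g**4 - q**4 factors as -(-g + q)*(g + q)*(g**2 + q**2).

g**2 - q**2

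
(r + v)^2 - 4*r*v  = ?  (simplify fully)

(r - v)^2

Expand the square and combine the 4*r*v term.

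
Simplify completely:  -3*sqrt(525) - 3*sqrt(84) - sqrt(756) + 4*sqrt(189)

3*sqrt(525) = 15*sqrt(21); 3*sqrt(84) = 6*sqrt(21); sqrt(756) = 6*sqrt(21); 4*sqrt(189) = 12*sqrt(21)
Combine: (-15 - 6 - 6 + 12)·sqrt(21) = -15*sqrt(21)

-15*sqrt(21)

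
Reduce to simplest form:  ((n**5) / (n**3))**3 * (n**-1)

Inside the bracket: n**2
Raise to the power 3: n**6
Multiply by (n**-1): add exponents.

n**5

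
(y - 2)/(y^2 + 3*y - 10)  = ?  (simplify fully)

Factor: y^2 + 3*y - 10 = (y - 2)*(y + 5)
Cancel the common factor (y - 2).

1/(y + 5)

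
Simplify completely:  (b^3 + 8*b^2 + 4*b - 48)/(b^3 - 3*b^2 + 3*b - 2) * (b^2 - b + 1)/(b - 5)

(b^2 + 10*b + 24)/(b - 5)

Factor: b^3 + 8*b^2 + 4*b - 48 = (b + 4)*(b + 6)*(b - 2);  b^3 - 3*b^2 + 3*b - 2 = (b - 2)*(b^2 - b + 1)
Cancel the common factors (b^2 - b + 1), (b - 2).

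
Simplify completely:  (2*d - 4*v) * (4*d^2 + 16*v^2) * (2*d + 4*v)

Pair the conjugate factors: ((2*d)+(4*v))((2*d)-(4*v)) = 4*d^2 - 16*v^2, then repeat with the next factor.

16*d^4 - 256*v^4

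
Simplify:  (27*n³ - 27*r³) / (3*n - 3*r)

9*n² + 9*n*r + 9*r²

Factor as (a-b)(a^2+ab+b^2) with a=(3*n), b=(3*r).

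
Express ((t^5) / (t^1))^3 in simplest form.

t^12

Inside the bracket: t^4
Raise to the power 3: t^12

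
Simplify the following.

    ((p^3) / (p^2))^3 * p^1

p^4

Inside the bracket: p^1
Raise to the power 3: p^3
Multiply by p^1: add exponents.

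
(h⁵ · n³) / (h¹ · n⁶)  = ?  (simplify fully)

Quotient: h⁴ · (n^-3)

h⁴/n³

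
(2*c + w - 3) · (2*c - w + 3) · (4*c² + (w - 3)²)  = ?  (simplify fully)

Pair the conjugate factors: ((2*c)+(w - 3))((2*c)-(w - 3)) = 4*c² - w² + 6*w - 9, then repeat with the next factor.

16*c⁴ - w⁴ + 12*w³ - 54*w² + 108*w - 81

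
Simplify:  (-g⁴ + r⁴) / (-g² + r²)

g² + r²

Difference of fourth powers: factor out (-g² + r²).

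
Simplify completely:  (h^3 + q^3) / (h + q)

h^2 - h*q + q^2

Apply the sum-of-cubes factorisation and cancel (h + q).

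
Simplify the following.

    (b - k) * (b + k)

(b+k)(b-k) = b^2 - k^2.

b^2 - k^2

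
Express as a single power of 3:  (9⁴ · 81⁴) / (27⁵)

3^9

9⁴ = 3^8; 81⁴ = 3^16; 27⁵ = 3^15
Combine exponents: 3^9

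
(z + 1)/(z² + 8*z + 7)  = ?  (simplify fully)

1/(z + 7)

Factor: z² + 8*z + 7 = (z + 7)·(z + 1)
Cancel the common factor (z + 1).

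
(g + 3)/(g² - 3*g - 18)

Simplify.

1/(g - 6)

Factor: g² - 3*g - 18 = (g - 6)·(g + 3)
Cancel the common factor (g + 3).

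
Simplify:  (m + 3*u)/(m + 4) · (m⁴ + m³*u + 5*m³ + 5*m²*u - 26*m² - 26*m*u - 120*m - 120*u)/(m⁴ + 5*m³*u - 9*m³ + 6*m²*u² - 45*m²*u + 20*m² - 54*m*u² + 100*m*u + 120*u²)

Factor: m⁴ + m³*u + 5*m³ + 5*m²*u - 26*m² - 26*m*u - 120*m - 120*u = (m + 4)·(m + u)·(m - 5)·(m + 6);  m⁴ + 5*m³*u - 9*m³ + 6*m²*u² - 45*m²*u + 20*m² - 54*m*u² + 100*m*u + 120*u² = (m - 4)·(m + 3*u)·(m + 2*u)·(m - 5)
Cancel the common factors (m - 5), (m + 3*u), (m + 4).

(m² + m*u + 6*m + 6*u)/(m² + 2*m*u - 4*m - 8*u)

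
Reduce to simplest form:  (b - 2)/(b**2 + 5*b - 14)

1/(b + 7)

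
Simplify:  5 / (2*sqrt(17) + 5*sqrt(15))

(-10*sqrt(17) + 25*sqrt(15))/307

Multiply numerator and denominator by -5*sqrt(15) + 2*sqrt(17).
Denominator becomes -307; numerator becomes -25*sqrt(15) + 10*sqrt(17).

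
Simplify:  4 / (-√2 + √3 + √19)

(-18*√3 - 2*√114 + 20*√2 + 14*√19)/43

Group as (√3 + √19) - √2; multiply by (√3 + √19) + √2, then rationalise the remaining surd.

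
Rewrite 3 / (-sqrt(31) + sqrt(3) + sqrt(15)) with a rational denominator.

(39*sqrt(31) + 57*sqrt(15) + 129*sqrt(3) + 18*sqrt(155))/11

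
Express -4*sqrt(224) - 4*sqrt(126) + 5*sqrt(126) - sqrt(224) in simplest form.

4*sqrt(224) = 16*sqrt(14); 4*sqrt(126) = 12*sqrt(14); 5*sqrt(126) = 15*sqrt(14); sqrt(224) = 4*sqrt(14)
Combine: (-16 - 12 + 15 - 4)·sqrt(14) = -17*sqrt(14)

-17*sqrt(14)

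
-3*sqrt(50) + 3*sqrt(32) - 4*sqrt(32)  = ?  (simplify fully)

-19*sqrt(2)

3*sqrt(50) = 15*sqrt(2); 3*sqrt(32) = 12*sqrt(2); 4*sqrt(32) = 16*sqrt(2)
Combine: (-15 + 12 - 16)·sqrt(2) = -19*sqrt(2)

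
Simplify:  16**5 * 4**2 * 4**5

2**34

16**5 = 2**20; 4**2 = 2**4; 4**5 = 2**10
Combine exponents: 2**34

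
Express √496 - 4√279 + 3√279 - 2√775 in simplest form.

√496 = 4*√31; 4√279 = 12*√31; 3√279 = 9*√31; 2√775 = 10*√31
Combine: (4 - 12 + 9 - 10)·√31 = -9*√31

-9*√31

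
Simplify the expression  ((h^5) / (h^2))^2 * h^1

Inside the bracket: h^3
Raise to the power 2: h^6
Multiply by h^1: add exponents.

h^7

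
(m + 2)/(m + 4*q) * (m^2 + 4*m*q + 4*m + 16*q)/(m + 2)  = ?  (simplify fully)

Factor: m^2 + 4*m*q + 4*m + 16*q = (m + 4*q)*(m + 4)
Cancel the common factors (m + 2), (m + 4*q).

m + 4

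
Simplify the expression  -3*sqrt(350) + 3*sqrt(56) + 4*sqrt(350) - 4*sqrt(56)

3*sqrt(350) = 15*sqrt(14); 3*sqrt(56) = 6*sqrt(14); 4*sqrt(350) = 20*sqrt(14); 4*sqrt(56) = 8*sqrt(14)
Combine: (-15 + 6 + 20 - 8)·sqrt(14) = 3*sqrt(14)

3*sqrt(14)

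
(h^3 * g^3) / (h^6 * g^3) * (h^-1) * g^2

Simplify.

g^2/h^4

Quotient: (h^-3)
Multiply by (h^-1) * g^2: add exponents.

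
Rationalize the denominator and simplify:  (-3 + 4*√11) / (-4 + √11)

Multiply numerator and denominator by -4 - √11.
Denominator becomes 5; numerator becomes -13*√11 - 32.

(-13*√11 - 32)/5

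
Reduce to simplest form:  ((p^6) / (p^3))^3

p^9

Inside the bracket: p^3
Raise to the power 3: p^9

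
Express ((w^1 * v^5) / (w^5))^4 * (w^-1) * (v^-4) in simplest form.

Inside the bracket: (w^-4) * v^5
Raise to the power 4: (w^-16) * v^20
Multiply by (w^-1) * (v^-4): add exponents.

v^16/w^17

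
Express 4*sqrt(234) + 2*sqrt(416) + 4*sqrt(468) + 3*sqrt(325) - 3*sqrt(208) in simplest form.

4*sqrt(234) = 12*sqrt(26); 2*sqrt(416) = 8*sqrt(26); 4*sqrt(468) = 24*sqrt(13); 3*sqrt(325) = 15*sqrt(13); 3*sqrt(208) = 12*sqrt(13)

27*sqrt(13) + 20*sqrt(26)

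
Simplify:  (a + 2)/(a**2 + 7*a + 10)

1/(a + 5)

Factor: a**2 + 7*a + 10 = (a + 2)*(a + 5)
Cancel the common factor (a + 2).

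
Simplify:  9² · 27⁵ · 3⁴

3^23

9² = 3^4; 27⁵ = 3^15; 3⁴ = 3^4
Combine exponents: 3^23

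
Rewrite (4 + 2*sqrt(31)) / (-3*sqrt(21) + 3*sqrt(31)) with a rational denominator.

Multiply numerator and denominator by 3*sqrt(21) + 3*sqrt(31).
Denominator becomes 90; numerator becomes 12*sqrt(21) + 12*sqrt(31) + 6*sqrt(651) + 186.

(2*sqrt(21) + 2*sqrt(31) + sqrt(651) + 31)/15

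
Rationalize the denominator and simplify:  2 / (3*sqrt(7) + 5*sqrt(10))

Multiply numerator and denominator by -3*sqrt(7) + 5*sqrt(10).
Denominator becomes 187; numerator becomes -6*sqrt(7) + 10*sqrt(10).

(-6*sqrt(7) + 10*sqrt(10))/187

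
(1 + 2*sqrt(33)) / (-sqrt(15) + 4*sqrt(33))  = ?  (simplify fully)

(sqrt(15) + 4*sqrt(33) + 6*sqrt(55) + 264)/513

Multiply numerator and denominator by sqrt(15) + 4*sqrt(33).
Denominator becomes 513; numerator becomes sqrt(15) + 4*sqrt(33) + 6*sqrt(55) + 264.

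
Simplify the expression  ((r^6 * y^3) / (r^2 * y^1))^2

r^8*y^4

Inside the bracket: r^4 * y^2
Raise to the power 2: r^8 * y^4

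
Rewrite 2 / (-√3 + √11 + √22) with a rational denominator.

Group as (√11 + √22) - √3; multiply by (√11 + √22) + √3, then rationalise the remaining surd.

(-15*√3 - 4*√22 + 7*√11 + 11*√6)/17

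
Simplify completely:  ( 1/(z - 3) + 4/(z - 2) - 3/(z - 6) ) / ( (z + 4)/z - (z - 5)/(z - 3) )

(2*z^3 - 29*z^2 + 66*z)/(6*z^3 - 60*z^2 + 168*z - 144)

Numerator: 1/(z - 3) + 4/(z - 2) - 3/(z - 6) = (2*z^2 - 29*z + 66)/(z^3 - 11*z^2 + 36*z - 36)
Denominator: (z + 4)/z - (z - 5)/(z - 3) = (6*z - 12)/(z^2 - 3*z)
Divide: ((2*z^2 - 29*z + 66)/(z^3 - 11*z^2 + 36*z - 36)) · ((z^2 - 3*z)/(6*z - 12)) = (2*z^3 - 29*z^2 + 66*z)/(6*z^3 - 60*z^2 + 168*z - 144)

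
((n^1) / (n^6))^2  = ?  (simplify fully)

n^(-10)

Inside the bracket: (n^-5)
Raise to the power 2: (n^-10)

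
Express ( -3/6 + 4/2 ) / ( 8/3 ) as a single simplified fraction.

Numerator: -3/6 + 4/2 = 3/2
Denominator: 8/3 = 8/3
Divide: (3/2) · (3/8) = 9/16

9/16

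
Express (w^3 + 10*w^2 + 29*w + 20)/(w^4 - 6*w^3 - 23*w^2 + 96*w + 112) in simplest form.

Factor: w^3 + 10*w^2 + 29*w + 20 = (w + 1)*(w + 4)*(w + 5);  w^4 - 6*w^3 - 23*w^2 + 96*w + 112 = (w + 1)*(w + 4)*(w - 4)*(w - 7)
Cancel the common factors (w + 4), (w + 1).

(w + 5)/(w^2 - 11*w + 28)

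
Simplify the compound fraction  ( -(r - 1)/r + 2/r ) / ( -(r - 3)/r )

1

Numerator: -(r - 1)/r + 2/r = (-r + 3)/r
Denominator: -(r - 3)/r = (-r + 3)/r
Divide: ((-r + 3)/r) · (r/(-r + 3)) = 1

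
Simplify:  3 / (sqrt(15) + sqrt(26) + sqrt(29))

Group as (sqrt(15) + sqrt(29)) + sqrt(26); multiply by (sqrt(15) + sqrt(29)) - sqrt(26), then rationalise the remaining surd.

(-sqrt(11310) + 6*sqrt(29) + 9*sqrt(26) + 20*sqrt(15))/236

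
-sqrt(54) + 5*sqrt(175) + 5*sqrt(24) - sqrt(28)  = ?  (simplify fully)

sqrt(54) = 3*sqrt(6); 5*sqrt(175) = 25*sqrt(7); 5*sqrt(24) = 10*sqrt(6); sqrt(28) = 2*sqrt(7)

7*sqrt(6) + 23*sqrt(7)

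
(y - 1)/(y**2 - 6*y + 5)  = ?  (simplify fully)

Factor: y**2 - 6*y + 5 = (y - 1)*(y - 5)
Cancel the common factor (y - 1).

1/(y - 5)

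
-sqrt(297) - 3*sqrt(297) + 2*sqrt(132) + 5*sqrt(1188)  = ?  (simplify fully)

22*sqrt(33)

sqrt(297) = 3*sqrt(33); 3*sqrt(297) = 9*sqrt(33); 2*sqrt(132) = 4*sqrt(33); 5*sqrt(1188) = 30*sqrt(33)
Combine: (-3 - 9 + 4 + 30)·sqrt(33) = 22*sqrt(33)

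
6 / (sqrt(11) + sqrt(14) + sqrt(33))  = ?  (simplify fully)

(-11*sqrt(42) - 4*sqrt(33) + 15*sqrt(14) + 18*sqrt(11))/46

Group as (sqrt(11) + sqrt(33)) + sqrt(14); multiply by (sqrt(11) + sqrt(33)) - sqrt(14), then rationalise the remaining surd.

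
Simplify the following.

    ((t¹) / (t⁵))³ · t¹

t^(-11)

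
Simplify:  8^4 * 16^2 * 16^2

8^4 = 2^12; 16^2 = 2^8; 16^2 = 2^8
Combine exponents: 2^28

2^28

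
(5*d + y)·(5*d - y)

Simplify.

(5*d)^2 - (y)^2 = 25*d² - y².

25*d² - y²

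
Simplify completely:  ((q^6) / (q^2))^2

q^8

Inside the bracket: q^4
Raise to the power 2: q^8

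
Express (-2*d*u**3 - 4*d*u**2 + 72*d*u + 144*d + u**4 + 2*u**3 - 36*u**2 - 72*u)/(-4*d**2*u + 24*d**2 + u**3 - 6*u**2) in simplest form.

(u**2 + 8*u + 12)/(2*d + u)

Factor: -2*d*u**3 - 4*d*u**2 + 72*d*u + 144*d + u**4 + 2*u**3 - 36*u**2 - 72*u = (-2*d + u)*(u - 6)*(u + 2)*(u + 6);  -4*d**2*u + 24*d**2 + u**3 - 6*u**2 = (2*d + u)*(u - 6)*(-2*d + u)
Cancel the common factors (u - 6), (-2*d + u).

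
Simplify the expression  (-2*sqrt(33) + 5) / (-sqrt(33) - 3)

(-11*sqrt(33) + 81)/24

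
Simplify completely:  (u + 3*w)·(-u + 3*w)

-u² + 9*w²

(3*w)^2 - (u)^2 = -u² + 9*w².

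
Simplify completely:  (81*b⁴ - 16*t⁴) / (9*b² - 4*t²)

9*b² + 4*t²

Difference of fourth powers: factor out (9*b² - 4*t²).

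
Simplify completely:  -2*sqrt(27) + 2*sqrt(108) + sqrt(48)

10*sqrt(3)

2*sqrt(27) = 6*sqrt(3); 2*sqrt(108) = 12*sqrt(3); sqrt(48) = 4*sqrt(3)
Combine: (-6 + 12 + 4)·sqrt(3) = 10*sqrt(3)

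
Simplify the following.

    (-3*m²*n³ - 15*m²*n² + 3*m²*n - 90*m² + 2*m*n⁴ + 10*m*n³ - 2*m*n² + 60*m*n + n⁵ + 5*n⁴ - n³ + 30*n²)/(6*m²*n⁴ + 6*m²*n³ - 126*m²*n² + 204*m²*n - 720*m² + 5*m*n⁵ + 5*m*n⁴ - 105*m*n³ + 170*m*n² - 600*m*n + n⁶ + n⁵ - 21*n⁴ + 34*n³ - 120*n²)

Factor: -3*m²*n³ - 15*m²*n² + 3*m²*n - 90*m² + 2*m*n⁴ + 10*m*n³ - 2*m*n² + 60*m*n + n⁵ + 5*n⁴ - n³ + 30*n² = (n + 6)·(3*m + n)·(n² - n + 5)·(-m + n);  6*m²*n⁴ + 6*m²*n³ - 126*m²*n² + 204*m²*n - 720*m² + 5*m*n⁵ + 5*m*n⁴ - 105*m*n³ + 170*m*n² - 600*m*n + n⁶ + n⁵ - 21*n⁴ + 34*n³ - 120*n² = (n - 4)·(2*m + n)·(n + 6)·(3*m + n)·(n² - n + 5)
Cancel the common factors (n² - n + 5), (n + 6), (3*m + n).

(-m + n)/(2*m*n - 8*m + n² - 4*n)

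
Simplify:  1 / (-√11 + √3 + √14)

(-3*√11 + 11*√3 + √462)/66

Group as (√3 + √14) - √11; multiply by (√3 + √14) + √11, then rationalise the remaining surd.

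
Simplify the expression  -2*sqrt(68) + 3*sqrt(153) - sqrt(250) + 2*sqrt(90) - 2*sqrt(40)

-3*sqrt(10) + 5*sqrt(17)

2*sqrt(68) = 4*sqrt(17); 3*sqrt(153) = 9*sqrt(17); sqrt(250) = 5*sqrt(10); 2*sqrt(90) = 6*sqrt(10); 2*sqrt(40) = 4*sqrt(10)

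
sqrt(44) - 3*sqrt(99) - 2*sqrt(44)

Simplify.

sqrt(44) = 2*sqrt(11); 3*sqrt(99) = 9*sqrt(11); 2*sqrt(44) = 4*sqrt(11)
Combine: (2 - 9 - 4)·sqrt(11) = -11*sqrt(11)

-11*sqrt(11)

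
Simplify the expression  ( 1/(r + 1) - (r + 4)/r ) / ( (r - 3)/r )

(-r² - 4*r - 4)/(r² - 2*r - 3)

Numerator: 1/(r + 1) - (r + 4)/r = (-r² - 4*r - 4)/(r² + r)
Denominator: (r - 3)/r = (r - 3)/r
Divide: ((-r² - 4*r - 4)/(r² + r)) · (r/(r - 3)) = (-r² - 4*r - 4)/(r² - 2*r - 3)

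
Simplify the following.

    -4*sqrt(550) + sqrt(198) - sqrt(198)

-20*sqrt(22)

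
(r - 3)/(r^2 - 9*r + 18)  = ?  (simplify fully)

Factor: r^2 - 9*r + 18 = (r - 6)*(r - 3)
Cancel the common factor (r - 3).

1/(r - 6)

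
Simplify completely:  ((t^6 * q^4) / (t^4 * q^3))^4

q^4*t^8

Inside the bracket: t^2 * q^1
Raise to the power 4: t^8 * q^4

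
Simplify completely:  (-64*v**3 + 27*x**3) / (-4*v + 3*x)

Factor as (a-b)(a**2+ab+b**2) with a=(3*x), b=(4*v).

16*v**2 + 12*v*x + 9*x**2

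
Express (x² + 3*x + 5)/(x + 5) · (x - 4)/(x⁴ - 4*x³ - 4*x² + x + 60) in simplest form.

1/(x² + 2*x - 15)

Factor: x⁴ - 4*x³ - 4*x² + x + 60 = (x² + 3*x + 5)·(x - 4)·(x - 3)
Cancel the common factors (x² + 3*x + 5), (x - 4).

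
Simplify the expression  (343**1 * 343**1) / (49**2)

7**2

343**1 = 7**3; 343**1 = 7**3; 49**2 = 7**4
Combine exponents: 7**2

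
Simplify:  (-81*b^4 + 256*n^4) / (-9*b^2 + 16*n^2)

9*b^2 + 16*n^2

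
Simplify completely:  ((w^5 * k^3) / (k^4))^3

w^15/k^3

Inside the bracket: w^5 * (k^-1)
Raise to the power 3: w^15 * (k^-3)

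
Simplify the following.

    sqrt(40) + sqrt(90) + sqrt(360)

sqrt(40) = 2*sqrt(10); sqrt(90) = 3*sqrt(10); sqrt(360) = 6*sqrt(10)
Combine: (2 + 3 + 6)·sqrt(10) = 11*sqrt(10)

11*sqrt(10)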